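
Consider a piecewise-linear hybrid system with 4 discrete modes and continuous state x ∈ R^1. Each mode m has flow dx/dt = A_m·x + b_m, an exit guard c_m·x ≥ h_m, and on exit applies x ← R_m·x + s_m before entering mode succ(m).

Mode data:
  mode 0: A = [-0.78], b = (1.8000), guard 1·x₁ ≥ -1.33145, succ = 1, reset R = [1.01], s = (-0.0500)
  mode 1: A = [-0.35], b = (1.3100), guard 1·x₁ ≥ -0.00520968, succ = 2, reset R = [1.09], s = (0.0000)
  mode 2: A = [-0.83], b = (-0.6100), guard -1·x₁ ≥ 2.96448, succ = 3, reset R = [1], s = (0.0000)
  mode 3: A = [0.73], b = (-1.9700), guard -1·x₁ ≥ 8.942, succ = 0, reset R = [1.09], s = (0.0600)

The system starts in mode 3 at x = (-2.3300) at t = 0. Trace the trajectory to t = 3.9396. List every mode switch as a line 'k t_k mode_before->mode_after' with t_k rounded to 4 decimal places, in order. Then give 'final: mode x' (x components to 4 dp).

1 1.1498 3->0
2 2.6789 0->1
3 3.5799 1->2
final: 2 -0.1939

Mode 3: guard c·x = 8.9420 hit at Δt = 1.1498 (t = 1.1498), x⁻ = (-8.9420) → reset → x⁺ = (-9.6868), jump to mode 0
Mode 0: guard c·x = -1.3315 hit at Δt = 1.5291 (t = 2.6789), x⁻ = (-1.3315) → reset → x⁺ = (-1.3948), jump to mode 1
Mode 1: guard c·x = -0.0052 hit at Δt = 0.9010 (t = 3.5799), x⁻ = (-0.0052) → reset → x⁺ = (-0.0057), jump to mode 2
Mode 2: flow for 0.3597 to horizon, guard not reached → x = (-0.1939)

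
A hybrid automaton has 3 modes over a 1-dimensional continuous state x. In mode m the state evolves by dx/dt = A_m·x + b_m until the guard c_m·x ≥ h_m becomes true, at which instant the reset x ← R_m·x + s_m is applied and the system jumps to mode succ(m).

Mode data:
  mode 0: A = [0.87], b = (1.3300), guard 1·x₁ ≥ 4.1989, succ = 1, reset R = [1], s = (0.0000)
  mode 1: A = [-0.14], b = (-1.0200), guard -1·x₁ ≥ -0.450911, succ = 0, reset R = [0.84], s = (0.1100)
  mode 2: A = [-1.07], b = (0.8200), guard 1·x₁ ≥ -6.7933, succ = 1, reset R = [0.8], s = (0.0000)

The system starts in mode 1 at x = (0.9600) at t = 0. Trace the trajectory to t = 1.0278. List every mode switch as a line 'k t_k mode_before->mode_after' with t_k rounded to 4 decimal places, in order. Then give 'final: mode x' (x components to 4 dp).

Mode 1: guard c·x = -0.4509 hit at Δt = 0.4552 (t = 0.4552), x⁻ = (0.4509) → reset → x⁺ = (0.4888), jump to mode 0
Mode 0: flow for 0.5726 to horizon, guard not reached → x = (1.7915)

1 0.4552 1->0
final: 0 1.7915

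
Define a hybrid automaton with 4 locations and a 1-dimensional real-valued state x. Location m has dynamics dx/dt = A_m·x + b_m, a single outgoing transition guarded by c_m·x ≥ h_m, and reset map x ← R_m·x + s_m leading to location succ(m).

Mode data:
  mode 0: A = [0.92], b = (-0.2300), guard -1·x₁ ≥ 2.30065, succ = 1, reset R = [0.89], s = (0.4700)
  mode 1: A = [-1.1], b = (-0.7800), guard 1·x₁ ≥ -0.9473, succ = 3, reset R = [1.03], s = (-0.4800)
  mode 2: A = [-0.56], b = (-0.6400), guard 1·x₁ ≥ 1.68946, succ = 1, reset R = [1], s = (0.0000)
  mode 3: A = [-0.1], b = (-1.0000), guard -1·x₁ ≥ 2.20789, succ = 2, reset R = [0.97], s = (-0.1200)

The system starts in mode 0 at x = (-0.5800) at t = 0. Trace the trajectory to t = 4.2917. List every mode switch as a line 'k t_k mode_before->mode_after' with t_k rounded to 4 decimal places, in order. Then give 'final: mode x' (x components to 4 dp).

1 1.2203 0->1
2 2.3963 1->3
3 3.3178 3->2
final: 2 -1.7913

Mode 0: guard c·x = 2.3007 hit at Δt = 1.2203 (t = 1.2203), x⁻ = (-2.3007) → reset → x⁺ = (-1.5776), jump to mode 1
Mode 1: guard c·x = -0.9473 hit at Δt = 1.1760 (t = 2.3963), x⁻ = (-0.9473) → reset → x⁺ = (-1.4557), jump to mode 3
Mode 3: guard c·x = 2.2079 hit at Δt = 0.9215 (t = 3.3178), x⁻ = (-2.2079) → reset → x⁺ = (-2.2617), jump to mode 2
Mode 2: flow for 0.9739 to horizon, guard not reached → x = (-1.7913)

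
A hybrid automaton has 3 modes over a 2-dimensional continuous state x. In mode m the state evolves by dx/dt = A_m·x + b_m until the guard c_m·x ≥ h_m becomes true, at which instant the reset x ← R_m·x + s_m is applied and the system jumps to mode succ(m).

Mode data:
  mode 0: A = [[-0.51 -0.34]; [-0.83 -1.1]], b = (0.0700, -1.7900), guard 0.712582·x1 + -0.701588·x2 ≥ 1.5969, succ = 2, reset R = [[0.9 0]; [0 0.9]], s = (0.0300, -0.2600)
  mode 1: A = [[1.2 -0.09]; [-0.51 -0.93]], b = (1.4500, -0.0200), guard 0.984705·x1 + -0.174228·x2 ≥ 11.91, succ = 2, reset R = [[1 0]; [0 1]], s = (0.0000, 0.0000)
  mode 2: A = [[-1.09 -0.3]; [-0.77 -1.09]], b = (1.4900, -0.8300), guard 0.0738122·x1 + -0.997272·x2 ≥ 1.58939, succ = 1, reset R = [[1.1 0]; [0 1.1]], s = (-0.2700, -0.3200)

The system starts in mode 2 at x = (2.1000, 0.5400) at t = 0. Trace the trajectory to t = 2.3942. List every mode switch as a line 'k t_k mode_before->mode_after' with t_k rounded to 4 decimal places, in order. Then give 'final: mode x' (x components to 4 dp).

Mode 2: guard c·x = 1.5894 hit at Δt = 1.4108 (t = 1.4108), x⁻ = (1.7319, -1.4656) → reset → x⁺ = (1.6351, -1.9321), jump to mode 1
Mode 1: flow for 0.9834 to horizon, guard not reached → x = (8.3637, -2.3820)

1 1.4108 2->1
final: 1 8.3637 -2.3820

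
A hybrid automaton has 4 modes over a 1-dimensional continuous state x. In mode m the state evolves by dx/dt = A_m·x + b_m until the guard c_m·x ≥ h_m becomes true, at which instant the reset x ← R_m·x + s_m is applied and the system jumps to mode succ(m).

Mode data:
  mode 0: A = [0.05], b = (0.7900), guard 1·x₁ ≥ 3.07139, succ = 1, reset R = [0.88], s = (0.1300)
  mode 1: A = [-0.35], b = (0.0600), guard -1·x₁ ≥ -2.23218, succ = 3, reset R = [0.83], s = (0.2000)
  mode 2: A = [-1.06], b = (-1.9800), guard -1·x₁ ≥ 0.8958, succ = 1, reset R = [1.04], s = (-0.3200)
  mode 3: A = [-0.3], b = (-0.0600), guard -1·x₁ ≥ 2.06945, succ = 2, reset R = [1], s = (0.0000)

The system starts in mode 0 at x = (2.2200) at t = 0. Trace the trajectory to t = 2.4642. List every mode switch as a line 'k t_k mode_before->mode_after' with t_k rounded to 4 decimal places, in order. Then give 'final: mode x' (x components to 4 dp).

Mode 0: guard c·x = 3.0714 hit at Δt = 0.9233 (t = 0.9233), x⁻ = (3.0714) → reset → x⁺ = (2.8328), jump to mode 1
Mode 1: guard c·x = -2.2322 hit at Δt = 0.7308 (t = 1.6541), x⁻ = (2.2322) → reset → x⁺ = (2.0527), jump to mode 3
Mode 3: flow for 0.8101 to horizon, guard not reached → x = (1.5667)

1 0.9233 0->1
2 1.6541 1->3
final: 3 1.5667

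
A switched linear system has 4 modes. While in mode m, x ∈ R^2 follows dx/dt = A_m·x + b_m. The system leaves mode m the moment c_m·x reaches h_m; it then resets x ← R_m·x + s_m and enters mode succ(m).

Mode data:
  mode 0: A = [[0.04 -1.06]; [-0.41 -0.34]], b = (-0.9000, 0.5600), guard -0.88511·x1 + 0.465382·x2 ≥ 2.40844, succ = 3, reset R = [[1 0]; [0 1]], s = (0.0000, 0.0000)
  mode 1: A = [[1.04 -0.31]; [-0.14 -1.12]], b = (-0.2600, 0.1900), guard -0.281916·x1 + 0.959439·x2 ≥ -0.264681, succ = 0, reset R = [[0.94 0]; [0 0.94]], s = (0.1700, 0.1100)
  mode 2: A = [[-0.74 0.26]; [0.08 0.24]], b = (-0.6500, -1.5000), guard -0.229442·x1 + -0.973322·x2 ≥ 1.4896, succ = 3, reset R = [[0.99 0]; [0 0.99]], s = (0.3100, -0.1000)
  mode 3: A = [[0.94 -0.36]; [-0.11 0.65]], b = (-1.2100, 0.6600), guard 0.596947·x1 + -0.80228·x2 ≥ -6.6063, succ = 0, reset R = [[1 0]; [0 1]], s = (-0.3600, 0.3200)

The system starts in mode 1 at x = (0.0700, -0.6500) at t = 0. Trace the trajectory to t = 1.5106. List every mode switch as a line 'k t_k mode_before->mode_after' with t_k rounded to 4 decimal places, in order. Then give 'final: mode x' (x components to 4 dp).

Mode 1: guard c·x = -0.2647 hit at Δt = 0.5718 (t = 0.5718), x⁻ = (0.0344, -0.2658) → reset → x⁺ = (0.2023, -0.1398), jump to mode 0
Mode 0: flow for 0.9388 to horizon, guard not reached → x = (-0.7829, 0.4361)

1 0.5718 1->0
final: 0 -0.7829 0.4361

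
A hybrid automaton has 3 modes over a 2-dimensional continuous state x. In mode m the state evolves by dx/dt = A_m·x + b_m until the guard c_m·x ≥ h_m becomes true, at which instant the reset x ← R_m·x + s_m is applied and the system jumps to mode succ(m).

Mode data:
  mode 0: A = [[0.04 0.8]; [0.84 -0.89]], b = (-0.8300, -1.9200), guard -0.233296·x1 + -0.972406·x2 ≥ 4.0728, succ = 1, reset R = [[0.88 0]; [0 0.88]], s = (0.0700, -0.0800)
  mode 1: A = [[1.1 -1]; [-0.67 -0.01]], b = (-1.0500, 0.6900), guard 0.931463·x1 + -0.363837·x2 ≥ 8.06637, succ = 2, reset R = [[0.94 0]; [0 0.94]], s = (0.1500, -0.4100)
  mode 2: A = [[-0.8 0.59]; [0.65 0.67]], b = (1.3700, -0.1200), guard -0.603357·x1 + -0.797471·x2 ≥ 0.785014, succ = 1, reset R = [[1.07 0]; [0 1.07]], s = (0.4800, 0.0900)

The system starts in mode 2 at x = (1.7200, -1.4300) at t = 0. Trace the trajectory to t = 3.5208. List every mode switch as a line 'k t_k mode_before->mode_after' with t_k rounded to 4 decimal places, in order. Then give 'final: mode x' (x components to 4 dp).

1 1.1733 2->1
2 2.2124 1->2
3 3.1304 2->1
final: 1 6.9171 -4.4091

Mode 2: guard c·x = 0.7850 hit at Δt = 1.1733 (t = 1.1733), x⁻ = (1.0180, -1.7546) → reset → x⁺ = (1.5692, -1.7874), jump to mode 1
Mode 1: guard c·x = 8.0664 hit at Δt = 1.0391 (t = 2.2124), x⁻ = (7.2369, -3.6430) → reset → x⁺ = (6.9527, -3.8344), jump to mode 2
Mode 2: guard c·x = 0.7850 hit at Δt = 0.9180 (t = 3.1304), x⁻ = (2.9511, -3.2171) → reset → x⁺ = (3.6376, -3.3523), jump to mode 1
Mode 1: flow for 0.3904 to horizon, guard not reached → x = (6.9171, -4.4091)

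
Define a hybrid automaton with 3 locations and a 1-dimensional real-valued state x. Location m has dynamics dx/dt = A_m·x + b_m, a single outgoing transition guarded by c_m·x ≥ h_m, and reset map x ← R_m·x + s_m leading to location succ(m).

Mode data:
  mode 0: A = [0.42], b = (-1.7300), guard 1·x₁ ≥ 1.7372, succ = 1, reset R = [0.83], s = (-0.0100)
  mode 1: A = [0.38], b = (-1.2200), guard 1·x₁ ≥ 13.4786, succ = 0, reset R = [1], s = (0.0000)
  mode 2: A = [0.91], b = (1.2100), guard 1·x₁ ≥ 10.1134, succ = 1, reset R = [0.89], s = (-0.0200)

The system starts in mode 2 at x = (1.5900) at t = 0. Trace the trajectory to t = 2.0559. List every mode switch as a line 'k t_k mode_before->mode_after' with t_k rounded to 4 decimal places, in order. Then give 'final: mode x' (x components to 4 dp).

Mode 2: guard c·x = 10.1134 hit at Δt = 1.5010 (t = 1.5010), x⁻ = (10.1134) → reset → x⁺ = (8.9809), jump to mode 1
Mode 1: flow for 0.5549 to horizon, guard not reached → x = (10.3355)

1 1.5010 2->1
final: 1 10.3355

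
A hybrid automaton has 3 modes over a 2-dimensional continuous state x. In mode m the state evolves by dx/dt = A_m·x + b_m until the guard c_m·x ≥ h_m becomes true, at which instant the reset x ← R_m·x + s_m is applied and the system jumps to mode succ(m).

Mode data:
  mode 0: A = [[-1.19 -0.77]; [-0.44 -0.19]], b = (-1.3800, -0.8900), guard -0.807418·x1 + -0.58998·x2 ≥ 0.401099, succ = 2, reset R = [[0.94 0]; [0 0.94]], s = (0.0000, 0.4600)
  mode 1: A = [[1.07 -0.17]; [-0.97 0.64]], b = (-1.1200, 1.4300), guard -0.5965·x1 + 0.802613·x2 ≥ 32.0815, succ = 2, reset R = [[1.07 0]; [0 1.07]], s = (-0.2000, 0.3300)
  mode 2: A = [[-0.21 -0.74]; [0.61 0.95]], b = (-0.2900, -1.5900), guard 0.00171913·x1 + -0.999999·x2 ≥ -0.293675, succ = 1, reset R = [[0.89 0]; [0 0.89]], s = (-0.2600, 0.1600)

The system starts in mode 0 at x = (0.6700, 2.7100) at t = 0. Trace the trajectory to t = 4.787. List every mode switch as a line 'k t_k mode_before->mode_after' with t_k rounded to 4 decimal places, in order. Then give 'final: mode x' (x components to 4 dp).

Mode 0: guard c·x = 0.4011 hit at Δt = 1.2111 (t = 1.2111), x⁻ = (-1.6779, 1.6164) → reset → x⁺ = (-1.5772, 1.9794), jump to mode 2
Mode 2: guard c·x = -0.2937 hit at Δt = 1.0343 (t = 2.2454), x⁻ = (-2.4240, 0.2895) → reset → x⁺ = (-2.4174, 0.4177), jump to mode 1
Mode 1: guard c·x = 32.0815 hit at Δt = 1.5597 (t = 3.8051), x⁻ = (-21.1016, 24.2887) → reset → x⁺ = (-22.7787, 26.3189), jump to mode 2
Mode 2: flow for 0.9819 to horizon, guard not reached → x = (-39.1566, 35.1528)

1 1.2111 0->2
2 2.2454 2->1
3 3.8051 1->2
final: 2 -39.1566 35.1528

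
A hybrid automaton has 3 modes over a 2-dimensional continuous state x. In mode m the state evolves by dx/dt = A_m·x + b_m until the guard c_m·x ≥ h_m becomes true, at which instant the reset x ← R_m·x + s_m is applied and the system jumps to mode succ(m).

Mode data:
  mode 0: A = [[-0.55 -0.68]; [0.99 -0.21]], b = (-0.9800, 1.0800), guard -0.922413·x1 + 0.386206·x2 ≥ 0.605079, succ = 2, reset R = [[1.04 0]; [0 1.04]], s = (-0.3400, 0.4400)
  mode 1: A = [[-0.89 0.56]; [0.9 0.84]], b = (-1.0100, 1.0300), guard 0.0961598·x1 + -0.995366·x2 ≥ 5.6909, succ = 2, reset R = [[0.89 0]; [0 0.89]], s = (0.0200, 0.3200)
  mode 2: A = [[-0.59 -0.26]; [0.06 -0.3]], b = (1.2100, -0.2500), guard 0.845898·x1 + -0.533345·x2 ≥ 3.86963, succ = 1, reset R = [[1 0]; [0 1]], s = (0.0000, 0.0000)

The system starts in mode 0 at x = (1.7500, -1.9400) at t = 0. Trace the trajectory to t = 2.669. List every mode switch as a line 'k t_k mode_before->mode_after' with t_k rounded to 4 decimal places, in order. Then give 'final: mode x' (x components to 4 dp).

1 1.4865 0->2
final: 2 0.5005 0.7690

Mode 0: guard c·x = 0.6051 hit at Δt = 1.4865 (t = 1.4865), x⁻ = (-0.2498, 0.9700) → reset → x⁺ = (-0.5998, 1.4488), jump to mode 2
Mode 2: flow for 1.1825 to horizon, guard not reached → x = (0.5005, 0.7690)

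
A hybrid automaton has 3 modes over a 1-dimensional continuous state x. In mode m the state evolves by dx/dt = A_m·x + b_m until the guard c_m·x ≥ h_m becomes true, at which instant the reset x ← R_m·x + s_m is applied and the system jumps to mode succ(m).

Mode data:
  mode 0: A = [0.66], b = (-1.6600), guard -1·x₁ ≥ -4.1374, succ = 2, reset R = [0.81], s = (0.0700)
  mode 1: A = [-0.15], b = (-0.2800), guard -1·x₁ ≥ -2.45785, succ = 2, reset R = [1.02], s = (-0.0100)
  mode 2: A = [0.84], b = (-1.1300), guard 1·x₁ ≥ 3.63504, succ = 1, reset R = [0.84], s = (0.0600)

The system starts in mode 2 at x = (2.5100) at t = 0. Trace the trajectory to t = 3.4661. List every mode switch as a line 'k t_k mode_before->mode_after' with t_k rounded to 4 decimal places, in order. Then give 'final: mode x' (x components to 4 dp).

Mode 2: guard c·x = 3.6350 hit at Δt = 0.8047 (t = 0.8047), x⁻ = (3.6350) → reset → x⁺ = (3.1134), jump to mode 1
Mode 1: guard c·x = -2.4579 hit at Δt = 0.9410 (t = 1.7457), x⁻ = (2.4579) → reset → x⁺ = (2.4970), jump to mode 2
Mode 2: guard c·x = 3.6350 hit at Δt = 0.8181 (t = 2.5638), x⁻ = (3.6350) → reset → x⁺ = (3.1134), jump to mode 1
Mode 1: flow for 0.9023 to horizon, guard not reached → x = (2.4830)

1 0.8047 2->1
2 1.7457 1->2
3 2.5638 2->1
final: 1 2.4830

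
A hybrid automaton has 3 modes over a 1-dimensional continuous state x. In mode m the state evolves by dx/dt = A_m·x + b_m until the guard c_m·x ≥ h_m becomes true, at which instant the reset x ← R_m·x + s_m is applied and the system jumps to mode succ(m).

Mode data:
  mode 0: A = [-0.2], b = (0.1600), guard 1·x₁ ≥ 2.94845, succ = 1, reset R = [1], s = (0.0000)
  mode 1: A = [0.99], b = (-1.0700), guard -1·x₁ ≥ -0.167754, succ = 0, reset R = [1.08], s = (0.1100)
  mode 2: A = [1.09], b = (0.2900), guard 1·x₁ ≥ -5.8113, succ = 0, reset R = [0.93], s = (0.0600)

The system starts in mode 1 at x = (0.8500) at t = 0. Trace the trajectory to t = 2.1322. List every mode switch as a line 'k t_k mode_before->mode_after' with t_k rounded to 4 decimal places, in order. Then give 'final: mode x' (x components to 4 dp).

1 1.3891 1->0
final: 0 0.3614

Mode 1: guard c·x = -0.1678 hit at Δt = 1.3891 (t = 1.3891), x⁻ = (0.1678) → reset → x⁺ = (0.2912), jump to mode 0
Mode 0: flow for 0.7431 to horizon, guard not reached → x = (0.3614)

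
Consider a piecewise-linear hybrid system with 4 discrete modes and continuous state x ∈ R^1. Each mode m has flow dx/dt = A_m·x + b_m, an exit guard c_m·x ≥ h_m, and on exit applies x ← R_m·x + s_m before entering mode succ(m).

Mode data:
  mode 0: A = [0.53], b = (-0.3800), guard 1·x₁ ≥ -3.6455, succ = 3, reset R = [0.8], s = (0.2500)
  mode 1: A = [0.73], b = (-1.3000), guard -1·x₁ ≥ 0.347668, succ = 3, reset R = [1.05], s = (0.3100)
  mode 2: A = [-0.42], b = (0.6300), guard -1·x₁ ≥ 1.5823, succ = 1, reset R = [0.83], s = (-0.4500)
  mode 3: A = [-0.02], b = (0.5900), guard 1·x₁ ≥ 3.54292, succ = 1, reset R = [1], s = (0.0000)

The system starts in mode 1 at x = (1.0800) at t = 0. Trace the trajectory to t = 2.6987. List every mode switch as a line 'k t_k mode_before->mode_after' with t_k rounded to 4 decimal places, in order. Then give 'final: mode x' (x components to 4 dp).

Mode 1: guard c·x = 0.3477 hit at Δt = 1.5218 (t = 1.5218), x⁻ = (-0.3477) → reset → x⁺ = (-0.0551), jump to mode 3
Mode 3: flow for 1.1769 to horizon, guard not reached → x = (0.6325)

1 1.5218 1->3
final: 3 0.6325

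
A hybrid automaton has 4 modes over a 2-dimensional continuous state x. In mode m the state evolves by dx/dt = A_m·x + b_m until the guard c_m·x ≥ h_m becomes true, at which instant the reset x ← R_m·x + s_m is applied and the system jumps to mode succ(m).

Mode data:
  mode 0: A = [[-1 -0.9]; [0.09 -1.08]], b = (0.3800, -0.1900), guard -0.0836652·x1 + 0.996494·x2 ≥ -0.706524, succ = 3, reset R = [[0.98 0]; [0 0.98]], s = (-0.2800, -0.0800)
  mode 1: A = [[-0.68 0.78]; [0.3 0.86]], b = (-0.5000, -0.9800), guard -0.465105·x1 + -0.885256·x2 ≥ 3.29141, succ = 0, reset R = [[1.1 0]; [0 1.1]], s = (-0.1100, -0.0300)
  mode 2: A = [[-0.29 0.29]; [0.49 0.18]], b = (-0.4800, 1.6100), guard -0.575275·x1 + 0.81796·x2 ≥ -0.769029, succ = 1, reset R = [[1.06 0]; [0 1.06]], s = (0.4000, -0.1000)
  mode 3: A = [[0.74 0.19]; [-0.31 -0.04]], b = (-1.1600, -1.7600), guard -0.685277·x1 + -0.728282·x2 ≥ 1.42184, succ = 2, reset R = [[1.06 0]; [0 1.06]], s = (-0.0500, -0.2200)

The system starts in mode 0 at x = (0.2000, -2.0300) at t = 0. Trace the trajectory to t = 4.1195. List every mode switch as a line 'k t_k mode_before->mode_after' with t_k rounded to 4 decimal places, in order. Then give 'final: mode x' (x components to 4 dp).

Mode 0: guard c·x = -0.7065 hit at Δt = 1.2093 (t = 1.2093), x⁻ = (0.9915, -0.6258) → reset → x⁺ = (0.6916, -0.6933), jump to mode 3
Mode 3: guard c·x = 1.4218 hit at Δt = 0.6597 (t = 1.8690), x⁻ = (-0.0632, -1.8929) → reset → x⁺ = (-0.1170, -2.2264), jump to mode 2
Mode 2: guard c·x = -0.7690 hit at Δt = 0.7192 (t = 2.5882), x⁻ = (-0.7498, -1.4675) → reset → x⁺ = (-0.3948, -1.6556), jump to mode 1
Mode 1: guard c·x = 3.2914 hit at Δt = 0.4478 (t = 3.0360), x⁻ = (-1.1933, -3.0911) → reset → x⁺ = (-1.4226, -3.4302), jump to mode 0
Mode 0: flow for 1.0835 to horizon, guard not reached → x = (0.9052, -1.1672)

1 1.2093 0->3
2 1.8690 3->2
3 2.5882 2->1
4 3.0360 1->0
final: 0 0.9052 -1.1672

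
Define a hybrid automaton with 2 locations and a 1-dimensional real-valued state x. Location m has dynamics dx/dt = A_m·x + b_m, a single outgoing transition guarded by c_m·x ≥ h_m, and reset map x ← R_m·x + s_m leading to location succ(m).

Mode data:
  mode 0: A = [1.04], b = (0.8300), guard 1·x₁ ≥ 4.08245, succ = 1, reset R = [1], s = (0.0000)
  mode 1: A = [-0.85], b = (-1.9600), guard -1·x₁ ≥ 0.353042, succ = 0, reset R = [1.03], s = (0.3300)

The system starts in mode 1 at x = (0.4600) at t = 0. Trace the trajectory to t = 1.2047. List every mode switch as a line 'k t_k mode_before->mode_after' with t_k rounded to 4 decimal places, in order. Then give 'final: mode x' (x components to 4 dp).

Mode 1: guard c·x = 0.3530 hit at Δt = 0.4095 (t = 0.4095), x⁻ = (-0.3530) → reset → x⁺ = (-0.0336), jump to mode 0
Mode 0: flow for 0.7952 to horizon, guard not reached → x = (0.9498)

1 0.4095 1->0
final: 0 0.9498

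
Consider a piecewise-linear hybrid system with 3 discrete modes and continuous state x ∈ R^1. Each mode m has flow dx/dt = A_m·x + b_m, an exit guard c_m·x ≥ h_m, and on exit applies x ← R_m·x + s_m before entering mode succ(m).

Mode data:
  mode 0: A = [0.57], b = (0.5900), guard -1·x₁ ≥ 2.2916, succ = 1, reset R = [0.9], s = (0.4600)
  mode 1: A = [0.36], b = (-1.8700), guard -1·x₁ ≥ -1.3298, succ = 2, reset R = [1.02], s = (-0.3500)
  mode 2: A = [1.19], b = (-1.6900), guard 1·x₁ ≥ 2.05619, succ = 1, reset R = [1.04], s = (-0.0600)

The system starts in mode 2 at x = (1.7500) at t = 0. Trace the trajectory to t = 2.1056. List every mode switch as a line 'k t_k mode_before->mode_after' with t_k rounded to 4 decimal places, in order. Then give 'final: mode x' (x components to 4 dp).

Mode 2: guard c·x = 2.0562 hit at Δt = 0.5518 (t = 0.5518), x⁻ = (2.0562) → reset → x⁺ = (2.0784), jump to mode 1
Mode 1: guard c·x = -1.3298 hit at Δt = 0.5981 (t = 1.1499), x⁻ = (1.3298) → reset → x⁺ = (1.0064), jump to mode 2
Mode 2: flow for 0.9557 to horizon, guard not reached → x = (0.1299)

1 0.5518 2->1
2 1.1499 1->2
final: 2 0.1299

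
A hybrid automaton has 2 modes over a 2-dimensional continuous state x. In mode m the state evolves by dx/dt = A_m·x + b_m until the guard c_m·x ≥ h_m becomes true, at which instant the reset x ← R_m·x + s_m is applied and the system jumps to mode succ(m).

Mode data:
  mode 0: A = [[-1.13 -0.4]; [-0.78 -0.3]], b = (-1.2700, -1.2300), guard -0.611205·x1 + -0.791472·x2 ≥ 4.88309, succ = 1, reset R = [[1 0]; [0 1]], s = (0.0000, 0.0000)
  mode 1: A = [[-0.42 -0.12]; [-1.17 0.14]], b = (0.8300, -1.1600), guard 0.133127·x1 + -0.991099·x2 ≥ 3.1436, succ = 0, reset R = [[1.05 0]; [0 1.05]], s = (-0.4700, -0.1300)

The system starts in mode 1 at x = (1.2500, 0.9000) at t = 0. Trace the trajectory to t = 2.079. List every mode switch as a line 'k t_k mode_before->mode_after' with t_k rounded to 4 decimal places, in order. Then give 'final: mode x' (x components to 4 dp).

Mode 1: guard c·x = 3.1436 hit at Δt = 1.2952 (t = 1.2952), x⁻ = (1.6846, -2.9456) → reset → x⁺ = (1.2988, -3.2228), jump to mode 0
Mode 0: flow for 0.7838 to horizon, guard not reached → x = (0.6345, -3.8909)

1 1.2952 1->0
final: 0 0.6345 -3.8909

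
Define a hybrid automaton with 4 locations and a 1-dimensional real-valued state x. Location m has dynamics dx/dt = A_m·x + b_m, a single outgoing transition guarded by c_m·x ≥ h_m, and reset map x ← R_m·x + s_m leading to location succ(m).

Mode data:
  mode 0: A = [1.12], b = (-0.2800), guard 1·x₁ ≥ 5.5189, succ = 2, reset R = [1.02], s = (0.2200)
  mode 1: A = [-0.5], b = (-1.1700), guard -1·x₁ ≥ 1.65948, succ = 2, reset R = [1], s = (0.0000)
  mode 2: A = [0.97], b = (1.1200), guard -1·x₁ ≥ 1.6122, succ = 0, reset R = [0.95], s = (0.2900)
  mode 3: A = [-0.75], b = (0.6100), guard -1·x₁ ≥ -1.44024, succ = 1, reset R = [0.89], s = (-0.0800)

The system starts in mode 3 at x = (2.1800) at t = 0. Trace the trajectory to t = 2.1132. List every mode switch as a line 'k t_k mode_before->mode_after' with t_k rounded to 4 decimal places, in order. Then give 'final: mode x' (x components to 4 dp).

1 1.0391 3->1
final: 1 -0.2699

Mode 3: guard c·x = -1.4402 hit at Δt = 1.0391 (t = 1.0391), x⁻ = (1.4402) → reset → x⁺ = (1.2018), jump to mode 1
Mode 1: flow for 1.0741 to horizon, guard not reached → x = (-0.2699)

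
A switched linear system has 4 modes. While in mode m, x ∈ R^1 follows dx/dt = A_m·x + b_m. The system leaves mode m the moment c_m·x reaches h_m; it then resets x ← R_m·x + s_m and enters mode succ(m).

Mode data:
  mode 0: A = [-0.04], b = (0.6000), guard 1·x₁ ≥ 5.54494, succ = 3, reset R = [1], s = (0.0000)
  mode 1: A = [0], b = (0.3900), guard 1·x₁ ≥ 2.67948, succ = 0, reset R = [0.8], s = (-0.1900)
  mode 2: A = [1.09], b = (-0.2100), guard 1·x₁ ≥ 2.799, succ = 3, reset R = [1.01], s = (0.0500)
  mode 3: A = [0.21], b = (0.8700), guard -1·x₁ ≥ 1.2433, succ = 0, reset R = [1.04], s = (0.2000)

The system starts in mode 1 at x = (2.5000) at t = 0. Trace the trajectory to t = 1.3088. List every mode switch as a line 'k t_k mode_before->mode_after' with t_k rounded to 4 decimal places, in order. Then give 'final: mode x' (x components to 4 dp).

1 0.4602 1->0
final: 0 2.3890

Mode 1: guard c·x = 2.6795 hit at Δt = 0.4602 (t = 0.4602), x⁻ = (2.6795) → reset → x⁺ = (1.9536), jump to mode 0
Mode 0: flow for 0.8486 to horizon, guard not reached → x = (2.3890)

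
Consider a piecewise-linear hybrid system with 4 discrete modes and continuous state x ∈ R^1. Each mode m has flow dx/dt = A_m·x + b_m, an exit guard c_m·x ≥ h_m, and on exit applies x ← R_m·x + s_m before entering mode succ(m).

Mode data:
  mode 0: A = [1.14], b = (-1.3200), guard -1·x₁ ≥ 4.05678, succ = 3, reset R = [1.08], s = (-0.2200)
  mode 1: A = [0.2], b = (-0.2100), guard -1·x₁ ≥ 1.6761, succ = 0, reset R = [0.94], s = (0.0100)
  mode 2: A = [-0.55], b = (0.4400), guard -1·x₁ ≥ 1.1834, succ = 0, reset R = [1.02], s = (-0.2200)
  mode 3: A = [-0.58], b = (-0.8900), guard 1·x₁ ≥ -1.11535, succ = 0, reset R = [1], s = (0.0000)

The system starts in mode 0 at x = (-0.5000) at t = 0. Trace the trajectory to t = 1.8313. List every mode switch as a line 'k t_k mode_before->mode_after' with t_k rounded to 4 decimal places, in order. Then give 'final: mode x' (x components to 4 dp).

Mode 0: guard c·x = 4.0568 hit at Δt = 1.0052 (t = 1.0052), x⁻ = (-4.0568) → reset → x⁺ = (-4.6013), jump to mode 3
Mode 3: flow for 0.8261 to horizon, guard not reached → x = (-3.4338)

1 1.0052 0->3
final: 3 -3.4338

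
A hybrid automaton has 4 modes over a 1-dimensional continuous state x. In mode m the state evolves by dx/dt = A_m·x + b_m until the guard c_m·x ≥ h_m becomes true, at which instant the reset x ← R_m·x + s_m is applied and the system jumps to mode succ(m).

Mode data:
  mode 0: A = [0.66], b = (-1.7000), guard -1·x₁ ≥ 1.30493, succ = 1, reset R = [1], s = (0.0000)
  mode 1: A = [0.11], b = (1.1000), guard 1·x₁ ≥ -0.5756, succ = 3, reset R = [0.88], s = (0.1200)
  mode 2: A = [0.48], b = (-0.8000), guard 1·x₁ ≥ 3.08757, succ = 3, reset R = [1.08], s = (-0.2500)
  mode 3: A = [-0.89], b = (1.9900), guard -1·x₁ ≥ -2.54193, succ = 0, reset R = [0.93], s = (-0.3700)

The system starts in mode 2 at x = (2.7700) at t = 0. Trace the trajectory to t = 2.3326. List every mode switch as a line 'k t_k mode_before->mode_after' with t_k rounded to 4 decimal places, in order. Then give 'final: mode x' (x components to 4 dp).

Mode 2: guard c·x = 3.0876 hit at Δt = 0.5270 (t = 0.5270), x⁻ = (3.0876) → reset → x⁺ = (3.0846), jump to mode 3
Mode 3: guard c·x = -2.5419 hit at Δt = 1.1462 (t = 1.6732), x⁻ = (2.5419) → reset → x⁺ = (1.9940), jump to mode 0
Mode 0: flow for 0.6594 to horizon, guard not reached → x = (1.6768)

1 0.5270 2->3
2 1.6732 3->0
final: 0 1.6768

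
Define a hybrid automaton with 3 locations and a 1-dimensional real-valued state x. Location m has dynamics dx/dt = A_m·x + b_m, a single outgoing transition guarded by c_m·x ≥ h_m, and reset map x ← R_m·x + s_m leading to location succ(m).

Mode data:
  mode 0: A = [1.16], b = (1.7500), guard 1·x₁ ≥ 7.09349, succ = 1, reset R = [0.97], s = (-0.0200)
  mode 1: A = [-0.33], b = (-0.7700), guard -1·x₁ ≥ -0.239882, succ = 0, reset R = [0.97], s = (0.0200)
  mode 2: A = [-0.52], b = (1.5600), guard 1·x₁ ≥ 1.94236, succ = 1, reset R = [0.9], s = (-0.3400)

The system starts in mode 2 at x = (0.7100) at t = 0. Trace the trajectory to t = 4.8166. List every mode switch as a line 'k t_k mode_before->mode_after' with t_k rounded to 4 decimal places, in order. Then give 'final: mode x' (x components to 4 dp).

Mode 2: guard c·x = 1.9424 hit at Δt = 1.4856 (t = 1.4856), x⁻ = (1.9424) → reset → x⁺ = (1.4081), jump to mode 1
Mode 1: guard c·x = -0.2399 hit at Δt = 1.1343 (t = 2.6199), x⁻ = (0.2399) → reset → x⁺ = (0.2527), jump to mode 0
Mode 0: guard c·x = 7.0935 hit at Δt = 1.3672 (t = 3.9871), x⁻ = (7.0935) → reset → x⁺ = (6.8607), jump to mode 1
Mode 1: flow for 0.8295 to horizon, guard not reached → x = (4.6590)

1 1.4856 2->1
2 2.6199 1->0
3 3.9871 0->1
final: 1 4.6590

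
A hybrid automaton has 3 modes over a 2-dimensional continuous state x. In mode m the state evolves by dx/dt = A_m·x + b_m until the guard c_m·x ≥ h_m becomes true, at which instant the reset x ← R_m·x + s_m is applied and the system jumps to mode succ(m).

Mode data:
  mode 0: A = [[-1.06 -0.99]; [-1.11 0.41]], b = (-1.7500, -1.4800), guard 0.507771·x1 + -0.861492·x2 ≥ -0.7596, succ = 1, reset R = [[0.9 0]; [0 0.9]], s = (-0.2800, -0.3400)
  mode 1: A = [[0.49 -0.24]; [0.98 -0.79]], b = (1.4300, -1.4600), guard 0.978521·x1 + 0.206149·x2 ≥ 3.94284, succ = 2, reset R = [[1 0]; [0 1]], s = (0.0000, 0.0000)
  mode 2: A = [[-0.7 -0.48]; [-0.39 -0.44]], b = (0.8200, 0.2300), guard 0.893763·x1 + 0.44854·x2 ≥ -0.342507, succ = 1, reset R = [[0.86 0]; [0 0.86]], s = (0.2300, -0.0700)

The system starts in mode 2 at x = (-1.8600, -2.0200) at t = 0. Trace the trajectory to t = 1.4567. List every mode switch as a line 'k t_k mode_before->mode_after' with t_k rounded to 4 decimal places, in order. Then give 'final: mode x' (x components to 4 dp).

1 0.9726 2->1
final: 1 1.2811 -0.8628

Mode 2: guard c·x = -0.3425 hit at Δt = 0.9726 (t = 0.9726), x⁻ = (0.0823, -0.9277) → reset → x⁺ = (0.3008, -0.8678), jump to mode 1
Mode 1: flow for 0.4841 to horizon, guard not reached → x = (1.2811, -0.8628)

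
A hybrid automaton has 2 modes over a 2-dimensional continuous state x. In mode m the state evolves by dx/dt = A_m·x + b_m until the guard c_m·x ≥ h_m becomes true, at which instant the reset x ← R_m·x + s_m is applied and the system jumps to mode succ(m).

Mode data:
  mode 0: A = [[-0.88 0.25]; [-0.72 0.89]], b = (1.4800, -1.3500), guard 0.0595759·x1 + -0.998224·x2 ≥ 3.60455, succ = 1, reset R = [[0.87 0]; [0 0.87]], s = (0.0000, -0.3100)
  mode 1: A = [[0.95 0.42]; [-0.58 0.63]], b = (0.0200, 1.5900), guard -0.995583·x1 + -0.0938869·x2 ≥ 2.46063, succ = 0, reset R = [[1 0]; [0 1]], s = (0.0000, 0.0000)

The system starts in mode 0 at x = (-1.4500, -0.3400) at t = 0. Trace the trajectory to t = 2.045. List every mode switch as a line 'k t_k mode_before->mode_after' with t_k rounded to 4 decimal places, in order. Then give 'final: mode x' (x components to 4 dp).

1 1.3088 0->1
final: 1 -1.0209 -3.8478

Mode 0: guard c·x = 3.6046 hit at Δt = 1.3088 (t = 1.3088), x⁻ = (0.3369, -3.5909) → reset → x⁺ = (0.2931, -3.4340), jump to mode 1
Mode 1: flow for 0.7362 to horizon, guard not reached → x = (-1.0209, -3.8478)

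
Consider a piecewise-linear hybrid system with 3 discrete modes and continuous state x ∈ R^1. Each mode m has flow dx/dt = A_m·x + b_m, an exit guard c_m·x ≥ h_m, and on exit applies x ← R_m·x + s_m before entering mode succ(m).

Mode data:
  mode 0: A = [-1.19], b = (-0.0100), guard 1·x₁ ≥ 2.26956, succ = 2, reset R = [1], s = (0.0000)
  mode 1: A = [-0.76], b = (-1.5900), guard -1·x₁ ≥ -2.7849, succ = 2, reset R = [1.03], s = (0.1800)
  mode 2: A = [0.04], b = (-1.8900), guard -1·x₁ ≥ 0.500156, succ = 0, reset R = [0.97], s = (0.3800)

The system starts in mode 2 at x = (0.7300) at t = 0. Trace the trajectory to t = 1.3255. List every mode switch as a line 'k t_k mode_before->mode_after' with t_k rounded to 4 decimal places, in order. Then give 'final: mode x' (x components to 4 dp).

1 0.6525 2->0
final: 0 -0.0518

Mode 2: guard c·x = 0.5002 hit at Δt = 0.6525 (t = 0.6525), x⁻ = (-0.5002) → reset → x⁺ = (-0.1052), jump to mode 0
Mode 0: flow for 0.6730 to horizon, guard not reached → x = (-0.0518)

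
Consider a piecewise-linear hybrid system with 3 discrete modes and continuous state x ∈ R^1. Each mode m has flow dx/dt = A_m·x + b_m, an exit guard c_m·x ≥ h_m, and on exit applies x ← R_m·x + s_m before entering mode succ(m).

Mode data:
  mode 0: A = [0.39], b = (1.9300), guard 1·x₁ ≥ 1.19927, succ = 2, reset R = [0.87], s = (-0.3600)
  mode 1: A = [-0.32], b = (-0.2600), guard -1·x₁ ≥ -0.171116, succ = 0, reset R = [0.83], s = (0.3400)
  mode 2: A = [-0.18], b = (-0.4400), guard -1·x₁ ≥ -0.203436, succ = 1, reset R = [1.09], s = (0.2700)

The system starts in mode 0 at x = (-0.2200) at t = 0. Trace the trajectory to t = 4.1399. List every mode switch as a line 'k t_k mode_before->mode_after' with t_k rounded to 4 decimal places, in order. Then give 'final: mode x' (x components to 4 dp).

1 0.6730 0->2
2 1.5984 2->1
3 2.4801 1->0
4 2.7982 0->2
5 3.7236 2->1
final: 1 0.3291

Mode 0: guard c·x = 1.1993 hit at Δt = 0.6730 (t = 0.6730), x⁻ = (1.1993) → reset → x⁺ = (0.6834), jump to mode 2
Mode 2: guard c·x = -0.2034 hit at Δt = 0.9254 (t = 1.5984), x⁻ = (0.2034) → reset → x⁺ = (0.4917), jump to mode 1
Mode 1: guard c·x = -0.1711 hit at Δt = 0.8817 (t = 2.4801), x⁻ = (0.1711) → reset → x⁺ = (0.4820), jump to mode 0
Mode 0: guard c·x = 1.1993 hit at Δt = 0.3181 (t = 2.7982), x⁻ = (1.1993) → reset → x⁺ = (0.6834), jump to mode 2
Mode 2: guard c·x = -0.2034 hit at Δt = 0.9254 (t = 3.7236), x⁻ = (0.2034) → reset → x⁺ = (0.4917), jump to mode 1
Mode 1: flow for 0.4163 to horizon, guard not reached → x = (0.3291)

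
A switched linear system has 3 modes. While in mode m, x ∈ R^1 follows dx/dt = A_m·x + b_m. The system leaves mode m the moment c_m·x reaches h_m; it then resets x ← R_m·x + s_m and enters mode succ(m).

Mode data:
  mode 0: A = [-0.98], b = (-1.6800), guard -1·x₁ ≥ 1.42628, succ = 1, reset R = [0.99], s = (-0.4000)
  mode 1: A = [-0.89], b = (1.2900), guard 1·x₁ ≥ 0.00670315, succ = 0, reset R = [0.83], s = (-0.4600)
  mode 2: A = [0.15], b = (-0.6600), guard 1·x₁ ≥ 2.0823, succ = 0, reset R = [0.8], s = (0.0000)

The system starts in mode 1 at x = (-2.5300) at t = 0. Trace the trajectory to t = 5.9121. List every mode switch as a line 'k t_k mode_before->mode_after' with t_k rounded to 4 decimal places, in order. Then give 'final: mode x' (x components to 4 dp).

1 1.1400 1->0
2 2.6459 0->1
3 3.5623 1->0
4 5.0682 0->1
final: 1 -0.0895

Mode 1: guard c·x = 0.0067 hit at Δt = 1.1400 (t = 1.1400), x⁻ = (0.0067) → reset → x⁺ = (-0.4544), jump to mode 0
Mode 0: guard c·x = 1.4263 hit at Δt = 1.5059 (t = 2.6459), x⁻ = (-1.4263) → reset → x⁺ = (-1.8120), jump to mode 1
Mode 1: guard c·x = 0.0067 hit at Δt = 0.9164 (t = 3.5623), x⁻ = (0.0067) → reset → x⁺ = (-0.4544), jump to mode 0
Mode 0: guard c·x = 1.4263 hit at Δt = 1.5059 (t = 5.0682), x⁻ = (-1.4263) → reset → x⁺ = (-1.8120), jump to mode 1
Mode 1: flow for 0.8439 to horizon, guard not reached → x = (-0.0895)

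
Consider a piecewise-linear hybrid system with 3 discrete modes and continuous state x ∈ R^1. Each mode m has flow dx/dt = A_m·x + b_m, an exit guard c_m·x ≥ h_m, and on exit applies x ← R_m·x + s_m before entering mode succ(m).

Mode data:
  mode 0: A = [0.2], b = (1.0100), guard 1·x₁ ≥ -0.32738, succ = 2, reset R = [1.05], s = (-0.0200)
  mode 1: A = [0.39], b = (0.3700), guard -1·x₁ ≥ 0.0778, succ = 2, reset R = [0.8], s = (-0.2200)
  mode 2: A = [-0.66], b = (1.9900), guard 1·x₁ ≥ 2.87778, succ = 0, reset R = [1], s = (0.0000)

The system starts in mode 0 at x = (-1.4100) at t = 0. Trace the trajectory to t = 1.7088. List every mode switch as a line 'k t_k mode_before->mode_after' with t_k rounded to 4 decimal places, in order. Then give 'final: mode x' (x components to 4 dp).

Mode 0: guard c·x = -0.3274 hit at Δt = 1.3019 (t = 1.3019), x⁻ = (-0.3274) → reset → x⁺ = (-0.3637), jump to mode 2
Mode 2: flow for 0.4069 to horizon, guard not reached → x = (0.4320)

1 1.3019 0->2
final: 2 0.4320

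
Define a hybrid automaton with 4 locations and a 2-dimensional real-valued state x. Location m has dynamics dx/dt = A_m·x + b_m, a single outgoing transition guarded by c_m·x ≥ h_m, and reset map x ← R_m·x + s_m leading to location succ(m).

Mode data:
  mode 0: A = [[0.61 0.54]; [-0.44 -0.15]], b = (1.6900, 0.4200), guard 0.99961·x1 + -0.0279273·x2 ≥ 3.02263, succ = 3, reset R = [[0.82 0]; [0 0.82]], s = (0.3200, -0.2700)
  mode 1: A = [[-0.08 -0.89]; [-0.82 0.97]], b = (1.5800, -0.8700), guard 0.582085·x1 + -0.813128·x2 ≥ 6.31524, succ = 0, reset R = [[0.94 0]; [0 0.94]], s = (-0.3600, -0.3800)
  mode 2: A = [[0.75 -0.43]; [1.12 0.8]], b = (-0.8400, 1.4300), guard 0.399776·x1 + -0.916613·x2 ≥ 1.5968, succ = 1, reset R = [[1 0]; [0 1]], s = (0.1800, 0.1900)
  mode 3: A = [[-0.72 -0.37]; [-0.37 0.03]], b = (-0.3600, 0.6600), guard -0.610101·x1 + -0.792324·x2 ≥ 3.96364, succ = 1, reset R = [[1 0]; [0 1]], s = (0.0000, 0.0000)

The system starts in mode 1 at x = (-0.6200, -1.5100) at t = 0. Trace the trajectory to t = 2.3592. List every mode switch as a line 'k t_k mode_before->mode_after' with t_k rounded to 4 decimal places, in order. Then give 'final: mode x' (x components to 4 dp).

1 0.8761 1->0
2 1.9565 0->3
final: 3 2.5082 -4.9848

Mode 1: guard c·x = 6.3152 hit at Δt = 0.8761 (t = 0.8761), x⁻ = (3.0686, -5.5699) → reset → x⁺ = (2.5245, -5.6157), jump to mode 0
Mode 0: guard c·x = 3.0226 hit at Δt = 1.0804 (t = 1.9565), x⁻ = (2.8693, -5.5321) → reset → x⁺ = (2.6728, -4.8063), jump to mode 3
Mode 3: flow for 0.4027 to horizon, guard not reached → x = (2.5082, -4.9848)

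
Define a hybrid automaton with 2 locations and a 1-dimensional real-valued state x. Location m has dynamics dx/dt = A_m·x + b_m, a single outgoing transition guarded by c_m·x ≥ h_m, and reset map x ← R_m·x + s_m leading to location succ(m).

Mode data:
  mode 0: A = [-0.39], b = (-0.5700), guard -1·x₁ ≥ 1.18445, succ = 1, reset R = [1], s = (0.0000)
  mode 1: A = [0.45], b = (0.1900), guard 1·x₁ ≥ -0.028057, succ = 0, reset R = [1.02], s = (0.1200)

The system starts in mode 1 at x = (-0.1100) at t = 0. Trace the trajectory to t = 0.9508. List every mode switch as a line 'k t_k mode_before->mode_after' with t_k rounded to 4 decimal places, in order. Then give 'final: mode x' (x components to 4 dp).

1 0.5179 1->0
final: 0 -0.1499

Mode 1: guard c·x = -0.0281 hit at Δt = 0.5179 (t = 0.5179), x⁻ = (-0.0281) → reset → x⁺ = (0.0914), jump to mode 0
Mode 0: flow for 0.4329 to horizon, guard not reached → x = (-0.1499)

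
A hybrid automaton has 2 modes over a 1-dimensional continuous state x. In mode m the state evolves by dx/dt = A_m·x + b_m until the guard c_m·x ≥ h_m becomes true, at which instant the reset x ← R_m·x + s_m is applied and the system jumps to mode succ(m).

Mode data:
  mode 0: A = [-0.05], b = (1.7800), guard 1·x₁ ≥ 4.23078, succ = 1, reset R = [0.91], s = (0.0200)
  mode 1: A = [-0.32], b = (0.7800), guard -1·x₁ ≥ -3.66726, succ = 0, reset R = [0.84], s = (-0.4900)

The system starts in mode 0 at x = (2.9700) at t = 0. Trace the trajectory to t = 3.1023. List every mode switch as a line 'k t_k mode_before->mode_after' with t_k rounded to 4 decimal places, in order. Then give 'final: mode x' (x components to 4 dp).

Mode 0: guard c·x = 4.2308 hit at Δt = 0.7881 (t = 0.7881), x⁻ = (4.2308) → reset → x⁺ = (3.8700), jump to mode 1
Mode 1: guard c·x = -3.6673 hit at Δt = 0.4769 (t = 1.2650), x⁻ = (3.6673) → reset → x⁺ = (2.5905), jump to mode 0
Mode 0: guard c·x = 4.2308 hit at Δt = 1.0194 (t = 2.2844), x⁻ = (4.2308) → reset → x⁺ = (3.8700), jump to mode 1
Mode 1: guard c·x = -3.6673 hit at Δt = 0.4769 (t = 2.7613), x⁻ = (3.6673) → reset → x⁺ = (2.5905), jump to mode 0
Mode 0: flow for 0.3410 to horizon, guard not reached → x = (3.1486)

1 0.7881 0->1
2 1.2650 1->0
3 2.2844 0->1
4 2.7613 1->0
final: 0 3.1486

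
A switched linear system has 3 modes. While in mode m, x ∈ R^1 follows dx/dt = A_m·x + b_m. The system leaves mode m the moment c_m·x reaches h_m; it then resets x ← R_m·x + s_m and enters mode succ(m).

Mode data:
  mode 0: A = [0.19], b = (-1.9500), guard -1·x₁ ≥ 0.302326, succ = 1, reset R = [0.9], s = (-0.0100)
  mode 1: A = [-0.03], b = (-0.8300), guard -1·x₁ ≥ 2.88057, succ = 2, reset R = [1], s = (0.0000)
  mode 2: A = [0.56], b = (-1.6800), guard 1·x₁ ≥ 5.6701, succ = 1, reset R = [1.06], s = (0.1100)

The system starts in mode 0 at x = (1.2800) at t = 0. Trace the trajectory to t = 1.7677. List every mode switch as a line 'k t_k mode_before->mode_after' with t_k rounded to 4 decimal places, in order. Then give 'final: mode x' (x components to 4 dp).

Mode 0: guard c·x = 0.3023 hit at Δt = 0.8539 (t = 0.8539), x⁻ = (-0.3023) → reset → x⁺ = (-0.2821), jump to mode 1
Mode 1: flow for 0.9138 to horizon, guard not reached → x = (-1.0226)

1 0.8539 0->1
final: 1 -1.0226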